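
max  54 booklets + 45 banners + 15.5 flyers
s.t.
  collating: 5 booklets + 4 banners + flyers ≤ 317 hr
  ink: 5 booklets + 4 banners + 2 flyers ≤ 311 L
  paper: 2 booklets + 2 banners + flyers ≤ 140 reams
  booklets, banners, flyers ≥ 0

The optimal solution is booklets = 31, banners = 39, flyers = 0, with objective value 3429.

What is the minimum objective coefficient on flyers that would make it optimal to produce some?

22.5

At the optimum: collating uses 311 of 317 (slack = 6); ink uses 311 of 311 (binding); paper uses 140 of 140 (binding).
Since collating is not tight, its dual is 0.
The binding rows give the dual system: 5·y_ink + 2·y_paper = 54 and 4·y_ink + 2·y_paper = 45.
This yields shadow prices y_ink = 9, y_paper = 4.5.
flyers enters the basis when its profit ≥ yᵀa₃ = 9·2 + 4.5·1 = 22.5.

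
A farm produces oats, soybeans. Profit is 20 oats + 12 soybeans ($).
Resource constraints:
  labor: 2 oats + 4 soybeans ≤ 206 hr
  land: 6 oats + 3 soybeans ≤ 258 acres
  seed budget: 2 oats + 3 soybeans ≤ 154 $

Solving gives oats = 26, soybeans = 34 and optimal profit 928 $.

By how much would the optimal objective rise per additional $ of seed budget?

1

Check each constraint at x*: labor 188/206 (slack 18); land 258/258 (tight); seed budget 154/154 (tight).
Since labor is not tight, its dual is 0.
From A_Bᵀ y = c: 6·y_land + 2·y_seed budget = 20; 3·y_land + 3·y_seed budget = 12.
This yields shadow prices y_land = 3, y_seed budget = 1.
Shadow price of seed budget = 1.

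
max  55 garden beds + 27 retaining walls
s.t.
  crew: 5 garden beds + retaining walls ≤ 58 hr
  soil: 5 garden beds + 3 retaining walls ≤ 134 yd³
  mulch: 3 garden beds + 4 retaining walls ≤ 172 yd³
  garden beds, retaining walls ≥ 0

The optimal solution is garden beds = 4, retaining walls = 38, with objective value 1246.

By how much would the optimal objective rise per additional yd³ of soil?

At the optimum: crew uses 58 of 58 (binding); soil uses 134 of 134 (binding); mulch uses 164 of 172 (slack = 8).
Since mulch is not tight, its dual is 0.
Dual feasibility on the basic columns requires 5·y_crew + 5·y_soil = 55, 1·y_crew + 3·y_soil = 27.
This yields shadow prices y_crew = 3, y_soil = 8.
Shadow price of soil = 8.

8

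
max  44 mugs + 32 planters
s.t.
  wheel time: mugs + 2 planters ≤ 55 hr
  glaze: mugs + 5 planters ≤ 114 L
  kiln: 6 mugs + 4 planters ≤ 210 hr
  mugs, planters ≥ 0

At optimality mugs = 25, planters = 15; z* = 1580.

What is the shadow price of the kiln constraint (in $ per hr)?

7

Binding: wheel time and kiln. Non-binding: glaze (14 unused).
Slack constraints have shadow price 0 (complementary slackness).
The binding rows give the dual system: 1·y_wheel time + 6·y_kiln = 44 and 2·y_wheel time + 4·y_kiln = 32.
Solving: y_wheel time = 2, y_kiln = 7.
Shadow price of kiln = 7.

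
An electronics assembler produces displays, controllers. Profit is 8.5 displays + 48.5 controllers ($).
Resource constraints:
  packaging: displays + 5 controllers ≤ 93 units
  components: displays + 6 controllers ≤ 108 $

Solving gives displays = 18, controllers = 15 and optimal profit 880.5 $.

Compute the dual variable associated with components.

At the optimum: packaging uses 93 of 93 (binding); components uses 108 of 108 (binding).
Dual feasibility on the basic columns requires 1·y_packaging + 1·y_components = 8.5, 5·y_packaging + 6·y_components = 48.5.
This yields shadow prices y_packaging = 2.5, y_components = 6.
Shadow price of components = 6.

6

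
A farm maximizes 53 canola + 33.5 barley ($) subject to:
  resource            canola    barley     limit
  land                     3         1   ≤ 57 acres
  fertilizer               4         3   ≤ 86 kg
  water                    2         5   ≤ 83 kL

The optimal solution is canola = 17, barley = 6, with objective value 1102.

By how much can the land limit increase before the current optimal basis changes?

7.5

Binding constraints: land, fertilizer. The basis is B = [[3,1],[4,3]] with det 5.
Per unit increase in land, x* moves by d = (0.6, -0.8).
The basis stays optimal until barley reaches 0; allowable increase = 7.5 acres.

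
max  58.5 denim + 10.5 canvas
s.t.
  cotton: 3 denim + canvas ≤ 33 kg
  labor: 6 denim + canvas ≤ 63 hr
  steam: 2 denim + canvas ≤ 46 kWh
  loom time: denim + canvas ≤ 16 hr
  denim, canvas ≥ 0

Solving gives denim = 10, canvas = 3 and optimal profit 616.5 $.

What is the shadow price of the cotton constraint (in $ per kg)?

1.5

Check each constraint at x*: cotton 33/33 (tight); labor 63/63 (tight); steam 23/46 (slack 23); loom time 13/16 (slack 3).
Since steam, loom time are not tight, their duals are 0.
From A_Bᵀ y = c: 3·y_cotton + 6·y_labor = 58.5; 1·y_cotton + 1·y_labor = 10.5.
This yields shadow prices y_cotton = 1.5, y_labor = 9.
Shadow price of cotton = 1.5.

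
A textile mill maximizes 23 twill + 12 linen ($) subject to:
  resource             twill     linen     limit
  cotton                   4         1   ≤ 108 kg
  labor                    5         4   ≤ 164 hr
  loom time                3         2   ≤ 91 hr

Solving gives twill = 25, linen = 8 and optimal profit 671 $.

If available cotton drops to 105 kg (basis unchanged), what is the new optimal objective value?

665

At the optimum: cotton uses 108 of 108 (binding); labor uses 157 of 164 (slack = 7); loom time uses 91 of 91 (binding).
Since labor is not tight, its dual is 0.
The binding rows give the dual system: 4·y_cotton + 3·y_loom time = 23 and 1·y_cotton + 2·y_loom time = 12.
Solving: y_cotton = 2, y_loom time = 5.
Δz = y_cotton·Δb = 2 × (-3) = -6, so new z* = 671 − 6 = 665.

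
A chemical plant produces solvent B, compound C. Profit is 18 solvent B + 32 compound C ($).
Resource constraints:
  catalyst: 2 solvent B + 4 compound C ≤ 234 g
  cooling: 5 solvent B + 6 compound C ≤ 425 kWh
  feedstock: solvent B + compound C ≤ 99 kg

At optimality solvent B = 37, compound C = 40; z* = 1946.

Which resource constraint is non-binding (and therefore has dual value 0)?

feedstock

catalyst: 234/234 (binding)
cooling: 425/425 (binding)
feedstock: 77/99 (slack 22)
By complementary slackness, a constraint with positive slack has shadow price 0 → feedstock.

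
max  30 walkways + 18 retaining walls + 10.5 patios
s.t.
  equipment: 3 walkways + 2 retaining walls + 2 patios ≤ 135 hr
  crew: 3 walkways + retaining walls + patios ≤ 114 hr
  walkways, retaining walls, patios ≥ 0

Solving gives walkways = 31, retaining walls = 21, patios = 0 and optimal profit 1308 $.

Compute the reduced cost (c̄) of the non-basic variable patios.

-7.5

Check each constraint at x*: equipment 135/135 (tight); crew 114/114 (tight).
From A_Bᵀ y = c: 3·y_equipment + 3·y_crew = 30; 2·y_equipment + 1·y_crew = 18.
→ y_equipment = 8 and y_crew = 2.
Reduced cost of patios: c₃ − yᵀa₃ = 10.5 − (8·2 + 2·1) = 10.5 − 18 = -7.5.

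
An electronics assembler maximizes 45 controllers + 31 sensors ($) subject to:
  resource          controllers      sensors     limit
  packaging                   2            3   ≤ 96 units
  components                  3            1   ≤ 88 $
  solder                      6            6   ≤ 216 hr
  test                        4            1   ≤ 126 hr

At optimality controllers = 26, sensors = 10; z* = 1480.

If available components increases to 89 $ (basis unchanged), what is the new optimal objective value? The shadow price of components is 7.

Δb = 1, so new z* = 1480 + (7)·(1) = 1480 + 7 = 1487.

1487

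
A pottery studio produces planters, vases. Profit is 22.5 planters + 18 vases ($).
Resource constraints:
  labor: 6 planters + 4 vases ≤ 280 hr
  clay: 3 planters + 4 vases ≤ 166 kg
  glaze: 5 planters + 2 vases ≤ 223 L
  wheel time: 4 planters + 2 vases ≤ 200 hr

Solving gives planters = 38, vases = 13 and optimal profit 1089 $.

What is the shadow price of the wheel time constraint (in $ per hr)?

Binding: labor and clay. Non-binding: glaze (7 unused), wheel time (22 unused).
Slack constraints have shadow price 0 (complementary slackness).
From A_Bᵀ y = c: 6·y_labor + 3·y_clay = 22.5; 4·y_labor + 4·y_clay = 18.
Solving: y_labor = 3, y_clay = 1.5.
Shadow price of wheel time = 0.

0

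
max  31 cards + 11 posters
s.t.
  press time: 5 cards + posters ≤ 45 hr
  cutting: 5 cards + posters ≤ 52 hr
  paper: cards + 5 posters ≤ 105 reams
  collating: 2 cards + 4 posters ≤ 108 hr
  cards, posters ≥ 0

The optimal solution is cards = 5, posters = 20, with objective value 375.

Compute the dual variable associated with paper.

Binding: press time and paper. Non-binding: cutting (7 unused), collating (18 unused).
Slack constraints have shadow price 0 (complementary slackness).
Dual feasibility on the basic columns requires 5·y_press time + 1·y_paper = 31, 1·y_press time + 5·y_paper = 11.
Solving: y_press time = 6, y_paper = 1.
Shadow price of paper = 1.

1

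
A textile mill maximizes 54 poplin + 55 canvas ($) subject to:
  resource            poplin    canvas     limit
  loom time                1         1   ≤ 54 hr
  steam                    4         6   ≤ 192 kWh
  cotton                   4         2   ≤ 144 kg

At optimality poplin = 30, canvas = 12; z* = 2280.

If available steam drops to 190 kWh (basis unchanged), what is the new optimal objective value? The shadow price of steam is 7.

Δb = -2, so new z* = 2280 + (7)·(-2) = 2280 − 14 = 2266.

2266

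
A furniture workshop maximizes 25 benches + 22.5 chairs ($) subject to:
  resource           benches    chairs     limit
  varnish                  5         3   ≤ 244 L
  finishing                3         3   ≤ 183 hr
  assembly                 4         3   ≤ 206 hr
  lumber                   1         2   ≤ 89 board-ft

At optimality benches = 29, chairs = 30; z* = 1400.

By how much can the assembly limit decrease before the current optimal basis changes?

Binding constraints: assembly, lumber. The basis is B = [[4,3],[1,2]] with det 5.
Per unit decrease in assembly, x* moves by d = (-0.4, 0.2).
The basis stays optimal until benches reaches 0; allowable decrease = 72.5 hr.

72.5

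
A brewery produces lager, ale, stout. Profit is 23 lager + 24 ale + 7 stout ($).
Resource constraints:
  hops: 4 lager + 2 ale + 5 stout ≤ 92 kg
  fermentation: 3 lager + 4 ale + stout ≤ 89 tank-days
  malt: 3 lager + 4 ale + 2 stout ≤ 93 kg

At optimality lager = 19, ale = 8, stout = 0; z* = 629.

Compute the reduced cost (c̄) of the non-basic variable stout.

-8

Check each constraint at x*: hops 92/92 (tight); fermentation 89/89 (tight); malt 89/93 (slack 4).
By complementary slackness, y = 0 for the non-binding constraint.
Dual feasibility on the basic columns requires 4·y_hops + 3·y_fermentation = 23, 2·y_hops + 4·y_fermentation = 24.
This yields shadow prices y_hops = 2, y_fermentation = 5.
Reduced cost of stout: c₃ − yᵀa₃ = 7 − (2·5 + 5·1) = 7 − 15 = -8.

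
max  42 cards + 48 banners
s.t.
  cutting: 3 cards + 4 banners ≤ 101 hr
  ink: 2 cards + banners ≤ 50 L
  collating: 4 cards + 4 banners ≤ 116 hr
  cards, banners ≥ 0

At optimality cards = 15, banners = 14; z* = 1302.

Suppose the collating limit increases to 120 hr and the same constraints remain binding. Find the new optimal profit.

1326

Binding: cutting and collating. Non-binding: ink (6 unused).
By complementary slackness, y = 0 for the non-binding constraint.
From A_Bᵀ y = c: 3·y_cutting + 4·y_collating = 42; 4·y_cutting + 4·y_collating = 48.
This yields shadow prices y_cutting = 6, y_collating = 6.
Δz = y_collating·Δb = 6 × (4) = 24, so new z* = 1302 + 24 = 1326.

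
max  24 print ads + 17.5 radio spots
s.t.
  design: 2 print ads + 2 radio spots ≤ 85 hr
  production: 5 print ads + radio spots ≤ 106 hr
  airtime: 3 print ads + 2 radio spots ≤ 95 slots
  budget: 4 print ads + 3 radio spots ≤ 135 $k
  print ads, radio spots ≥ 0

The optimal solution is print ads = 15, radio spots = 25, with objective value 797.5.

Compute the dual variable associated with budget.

4.5

Check each constraint at x*: design 80/85 (slack 5); production 100/106 (slack 6); airtime 95/95 (tight); budget 135/135 (tight).
Slack constraints have shadow price 0 (complementary slackness).
Dual feasibility on the basic columns requires 3·y_airtime + 4·y_budget = 24, 2·y_airtime + 3·y_budget = 17.5.
Solving: y_airtime = 2, y_budget = 4.5.
Shadow price of budget = 4.5.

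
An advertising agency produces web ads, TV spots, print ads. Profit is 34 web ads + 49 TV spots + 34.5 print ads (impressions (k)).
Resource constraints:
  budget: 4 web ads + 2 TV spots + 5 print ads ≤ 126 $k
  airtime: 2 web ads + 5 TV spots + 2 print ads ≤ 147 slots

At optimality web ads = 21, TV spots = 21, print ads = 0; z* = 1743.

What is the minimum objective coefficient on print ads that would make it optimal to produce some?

38.5

Both budget and airtime are binding at x*.
From A_Bᵀ y = c: 4·y_budget + 2·y_airtime = 34; 2·y_budget + 5·y_airtime = 49.
This yields shadow prices y_budget = 4.5, y_airtime = 8.
print ads enters the basis when its profit ≥ yᵀa₃ = 4.5·5 + 8·2 = 38.5.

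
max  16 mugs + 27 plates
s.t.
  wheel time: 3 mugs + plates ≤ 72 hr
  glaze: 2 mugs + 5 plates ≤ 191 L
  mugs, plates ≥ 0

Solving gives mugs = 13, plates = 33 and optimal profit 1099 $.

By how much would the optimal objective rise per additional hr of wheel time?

2

Check each constraint at x*: wheel time 72/72 (tight); glaze 191/191 (tight).
From A_Bᵀ y = c: 3·y_wheel time + 2·y_glaze = 16; 1·y_wheel time + 5·y_glaze = 27.
This yields shadow prices y_wheel time = 2, y_glaze = 5.
Shadow price of wheel time = 2.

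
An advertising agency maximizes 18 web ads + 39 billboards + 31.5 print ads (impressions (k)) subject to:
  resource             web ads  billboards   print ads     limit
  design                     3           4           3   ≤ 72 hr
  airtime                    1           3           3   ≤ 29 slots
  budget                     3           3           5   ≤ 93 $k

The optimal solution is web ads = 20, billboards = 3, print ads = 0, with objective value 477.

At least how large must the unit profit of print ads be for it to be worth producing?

At the optimum: design uses 72 of 72 (binding); airtime uses 29 of 29 (binding); budget uses 69 of 93 (slack = 24).
By complementary slackness, y = 0 for the non-binding constraint.
The binding rows give the dual system: 3·y_design + 1·y_airtime = 18 and 4·y_design + 3·y_airtime = 39.
This yields shadow prices y_design = 3, y_airtime = 9.
print ads enters the basis when its profit ≥ yᵀa₃ = 3·3 + 9·3 = 36.

36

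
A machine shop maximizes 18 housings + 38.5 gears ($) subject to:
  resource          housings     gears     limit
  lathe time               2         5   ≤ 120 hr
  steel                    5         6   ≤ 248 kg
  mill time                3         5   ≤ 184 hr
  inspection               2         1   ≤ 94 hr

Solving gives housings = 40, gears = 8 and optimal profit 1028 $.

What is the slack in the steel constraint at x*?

steel used = 5·40 + 6·8 = 248; slack = 248 − 248 = 0.

0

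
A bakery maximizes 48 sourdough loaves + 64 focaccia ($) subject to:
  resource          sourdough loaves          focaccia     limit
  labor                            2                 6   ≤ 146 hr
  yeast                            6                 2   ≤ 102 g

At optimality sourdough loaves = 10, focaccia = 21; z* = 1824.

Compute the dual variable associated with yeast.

5

Check each constraint at x*: labor 146/146 (tight); yeast 102/102 (tight).
Dual feasibility on the basic columns requires 2·y_labor + 6·y_yeast = 48, 6·y_labor + 2·y_yeast = 64.
This yields shadow prices y_labor = 9, y_yeast = 5.
Shadow price of yeast = 5.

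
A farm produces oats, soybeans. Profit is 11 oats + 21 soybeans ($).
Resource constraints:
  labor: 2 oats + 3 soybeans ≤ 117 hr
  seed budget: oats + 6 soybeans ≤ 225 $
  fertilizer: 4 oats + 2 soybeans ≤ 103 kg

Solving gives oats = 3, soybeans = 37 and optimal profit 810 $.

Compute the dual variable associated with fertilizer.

0

Binding: labor and seed budget. Non-binding: fertilizer (17 unused).
Slack constraints have shadow price 0 (complementary slackness).
Dual feasibility on the basic columns requires 2·y_labor + 1·y_seed budget = 11, 3·y_labor + 6·y_seed budget = 21.
→ y_labor = 5 and y_seed budget = 1.
Shadow price of fertilizer = 0.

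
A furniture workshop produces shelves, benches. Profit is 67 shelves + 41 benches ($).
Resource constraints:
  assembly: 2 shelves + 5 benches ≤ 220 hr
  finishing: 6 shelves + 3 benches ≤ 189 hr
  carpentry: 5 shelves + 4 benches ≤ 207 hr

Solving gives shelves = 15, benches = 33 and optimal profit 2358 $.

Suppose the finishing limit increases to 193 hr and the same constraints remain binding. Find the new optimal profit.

Binding: finishing and carpentry. Non-binding: assembly (25 unused).
Since assembly is not tight, its dual is 0.
Dual feasibility on the basic columns requires 6·y_finishing + 5·y_carpentry = 67, 3·y_finishing + 4·y_carpentry = 41.
This yields shadow prices y_finishing = 7, y_carpentry = 5.
Δz = y_finishing·Δb = 7 × (4) = 28, so new z* = 2358 + 28 = 2386.

2386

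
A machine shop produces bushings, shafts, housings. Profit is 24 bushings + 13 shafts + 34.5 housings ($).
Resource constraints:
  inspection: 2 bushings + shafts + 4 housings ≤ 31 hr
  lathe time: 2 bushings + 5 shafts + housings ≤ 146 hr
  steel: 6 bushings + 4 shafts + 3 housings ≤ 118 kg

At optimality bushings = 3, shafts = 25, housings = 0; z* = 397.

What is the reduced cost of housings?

-4.5

At the optimum: inspection uses 31 of 31 (binding); lathe time uses 131 of 146 (slack = 15); steel uses 118 of 118 (binding).
Slack constraints have shadow price 0 (complementary slackness).
From A_Bᵀ y = c: 2·y_inspection + 6·y_steel = 24; 1·y_inspection + 4·y_steel = 13.
Solving: y_inspection = 9, y_steel = 1.
Reduced cost of housings: c₃ − yᵀa₃ = 34.5 − (9·4 + 1·3) = 34.5 − 39 = -4.5.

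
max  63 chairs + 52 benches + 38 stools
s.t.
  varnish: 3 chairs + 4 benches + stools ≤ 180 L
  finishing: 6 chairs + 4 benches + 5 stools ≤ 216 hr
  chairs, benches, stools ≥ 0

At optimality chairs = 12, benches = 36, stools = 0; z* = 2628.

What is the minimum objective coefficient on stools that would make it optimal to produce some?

45

Both varnish and finishing are binding at x*.
From A_Bᵀ y = c: 3·y_varnish + 6·y_finishing = 63; 4·y_varnish + 4·y_finishing = 52.
This yields shadow prices y_varnish = 5, y_finishing = 8.
stools enters the basis when its profit ≥ yᵀa₃ = 5·1 + 8·5 = 45.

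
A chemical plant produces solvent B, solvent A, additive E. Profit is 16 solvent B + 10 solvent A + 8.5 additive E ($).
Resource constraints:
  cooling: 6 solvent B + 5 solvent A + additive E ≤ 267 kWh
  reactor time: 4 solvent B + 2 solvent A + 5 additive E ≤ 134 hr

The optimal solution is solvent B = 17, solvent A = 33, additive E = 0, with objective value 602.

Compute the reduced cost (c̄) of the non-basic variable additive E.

-5

Check each constraint at x*: cooling 267/267 (tight); reactor time 134/134 (tight).
The binding rows give the dual system: 6·y_cooling + 4·y_reactor time = 16 and 5·y_cooling + 2·y_reactor time = 10.
→ y_cooling = 1 and y_reactor time = 2.5.
Reduced cost of additive E: c₃ − yᵀa₃ = 8.5 − (1·1 + 2.5·5) = 8.5 − 13.5 = -5.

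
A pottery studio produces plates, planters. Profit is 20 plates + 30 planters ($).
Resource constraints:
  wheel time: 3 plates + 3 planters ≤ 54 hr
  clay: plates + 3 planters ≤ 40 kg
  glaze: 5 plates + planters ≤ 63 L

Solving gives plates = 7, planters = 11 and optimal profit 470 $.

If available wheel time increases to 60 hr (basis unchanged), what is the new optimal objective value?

Check each constraint at x*: wheel time 54/54 (tight); clay 40/40 (tight); glaze 46/63 (slack 17).
Slack constraints have shadow price 0 (complementary slackness).
From A_Bᵀ y = c: 3·y_wheel time + 1·y_clay = 20; 3·y_wheel time + 3·y_clay = 30.
→ y_wheel time = 5 and y_clay = 5.
Δz = y_wheel time·Δb = 5 × (6) = 30, so new z* = 470 + 30 = 500.

500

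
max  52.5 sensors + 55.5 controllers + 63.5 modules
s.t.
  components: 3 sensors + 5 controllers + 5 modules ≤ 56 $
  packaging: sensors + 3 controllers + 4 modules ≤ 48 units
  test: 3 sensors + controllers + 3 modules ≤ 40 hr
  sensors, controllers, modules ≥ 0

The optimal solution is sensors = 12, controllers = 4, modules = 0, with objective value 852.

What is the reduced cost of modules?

Binding: components and test. Non-binding: packaging (24 unused).
Since packaging is not tight, its dual is 0.
From A_Bᵀ y = c: 3·y_components + 3·y_test = 52.5; 5·y_components + 1·y_test = 55.5.
Solving: y_components = 9.5, y_test = 8.
Reduced cost of modules: c₃ − yᵀa₃ = 63.5 − (9.5·5 + 8·3) = 63.5 − 71.5 = -8.

-8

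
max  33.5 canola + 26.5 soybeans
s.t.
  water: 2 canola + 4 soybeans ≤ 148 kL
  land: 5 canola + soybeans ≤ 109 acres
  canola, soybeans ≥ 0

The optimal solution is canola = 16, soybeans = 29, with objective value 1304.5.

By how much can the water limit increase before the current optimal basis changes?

288

Binding constraints: water, land. The basis is B = [[2,4],[5,1]] with det -18.
Per unit increase in water, x* moves by d = (-0.0556, 0.2778).
The basis stays optimal until canola reaches 0; allowable increase = 288 kL.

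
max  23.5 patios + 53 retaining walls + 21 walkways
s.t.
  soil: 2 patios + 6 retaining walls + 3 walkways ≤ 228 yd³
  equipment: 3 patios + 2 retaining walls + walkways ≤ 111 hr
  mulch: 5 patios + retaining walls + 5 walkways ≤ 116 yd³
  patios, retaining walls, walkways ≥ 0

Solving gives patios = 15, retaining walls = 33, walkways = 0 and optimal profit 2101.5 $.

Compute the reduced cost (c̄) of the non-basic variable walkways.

-5.5

Check each constraint at x*: soil 228/228 (tight); equipment 111/111 (tight); mulch 108/116 (slack 8).
Slack constraints have shadow price 0 (complementary slackness).
The binding rows give the dual system: 2·y_soil + 3·y_equipment = 23.5 and 6·y_soil + 2·y_equipment = 53.
Solving: y_soil = 8, y_equipment = 2.5.
Reduced cost of walkways: c₃ − yᵀa₃ = 21 − (8·3 + 2.5·1) = 21 − 26.5 = -5.5.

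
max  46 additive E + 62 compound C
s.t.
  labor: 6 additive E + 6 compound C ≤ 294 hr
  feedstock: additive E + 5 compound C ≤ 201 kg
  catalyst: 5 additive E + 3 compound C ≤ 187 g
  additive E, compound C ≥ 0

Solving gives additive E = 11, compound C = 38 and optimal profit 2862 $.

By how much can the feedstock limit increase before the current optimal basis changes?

44

Binding constraints: labor, feedstock. The basis is B = [[6,6],[1,5]] with det 24.
Per unit increase in feedstock, x* moves by d = (-0.25, 0.25).
The basis stays optimal until additive E reaches 0; allowable increase = 44 kg.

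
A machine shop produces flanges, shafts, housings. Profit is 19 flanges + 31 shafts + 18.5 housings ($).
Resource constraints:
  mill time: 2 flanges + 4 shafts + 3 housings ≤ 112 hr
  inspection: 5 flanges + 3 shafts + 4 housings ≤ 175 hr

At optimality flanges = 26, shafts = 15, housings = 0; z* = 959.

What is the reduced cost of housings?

-6.5

At the optimum: mill time uses 112 of 112 (binding); inspection uses 175 of 175 (binding).
The binding rows give the dual system: 2·y_mill time + 5·y_inspection = 19 and 4·y_mill time + 3·y_inspection = 31.
→ y_mill time = 7 and y_inspection = 1.
Reduced cost of housings: c₃ − yᵀa₃ = 18.5 − (7·3 + 1·4) = 18.5 − 25 = -6.5.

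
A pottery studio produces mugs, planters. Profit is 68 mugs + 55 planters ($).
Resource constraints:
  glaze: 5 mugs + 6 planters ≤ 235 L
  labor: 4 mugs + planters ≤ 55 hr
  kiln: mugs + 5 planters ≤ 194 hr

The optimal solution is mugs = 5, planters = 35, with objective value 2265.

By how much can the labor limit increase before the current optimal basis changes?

Binding constraints: glaze, labor. The basis is B = [[5,6],[4,1]] with det -19.
Per unit increase in labor, x* moves by d = (0.3158, -0.2632).
The basis stays optimal until planters reaches 0; allowable increase = 133 hr.

133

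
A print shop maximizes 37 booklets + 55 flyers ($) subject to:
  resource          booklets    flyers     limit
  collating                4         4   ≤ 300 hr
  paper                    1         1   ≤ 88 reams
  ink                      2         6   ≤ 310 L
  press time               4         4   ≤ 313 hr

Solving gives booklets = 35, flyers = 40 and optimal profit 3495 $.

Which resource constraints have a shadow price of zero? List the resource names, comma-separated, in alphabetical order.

collating: 300/300 (binding)
paper: 75/88 (slack 13)
ink: 310/310 (binding)
press time: 300/313 (slack 13)
By complementary slackness, a constraint with positive slack has shadow price 0 → paper, press time.

paper, press time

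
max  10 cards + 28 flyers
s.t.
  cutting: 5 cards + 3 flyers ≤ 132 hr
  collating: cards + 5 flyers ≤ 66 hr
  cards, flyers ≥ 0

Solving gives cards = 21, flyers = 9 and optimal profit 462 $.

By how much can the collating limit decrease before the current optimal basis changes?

39.6

Binding constraints: cutting, collating. The basis is B = [[5,3],[1,5]] with det 22.
Per unit decrease in collating, x* moves by d = (0.1364, -0.2273).
The basis stays optimal until flyers reaches 0; allowable decrease = 39.6 hr.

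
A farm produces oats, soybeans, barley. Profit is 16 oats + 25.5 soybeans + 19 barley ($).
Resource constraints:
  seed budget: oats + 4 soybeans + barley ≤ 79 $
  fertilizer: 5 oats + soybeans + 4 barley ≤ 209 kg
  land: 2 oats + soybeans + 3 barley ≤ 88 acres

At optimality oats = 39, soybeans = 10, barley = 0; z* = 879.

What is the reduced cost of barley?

-2.5

At the optimum: seed budget uses 79 of 79 (binding); fertilizer uses 205 of 209 (slack = 4); land uses 88 of 88 (binding).
Slack constraints have shadow price 0 (complementary slackness).
From A_Bᵀ y = c: 1·y_seed budget + 2·y_land = 16; 4·y_seed budget + 1·y_land = 25.5.
This yields shadow prices y_seed budget = 5, y_land = 5.5.
Reduced cost of barley: c₃ − yᵀa₃ = 19 − (5·1 + 5.5·3) = 19 − 21.5 = -2.5.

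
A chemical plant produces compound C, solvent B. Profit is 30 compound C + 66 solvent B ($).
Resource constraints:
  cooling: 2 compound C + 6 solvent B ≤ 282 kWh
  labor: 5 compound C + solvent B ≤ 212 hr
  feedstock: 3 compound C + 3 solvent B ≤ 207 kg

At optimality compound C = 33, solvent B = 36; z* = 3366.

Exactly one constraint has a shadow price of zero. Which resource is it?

labor

cooling: 282/282 (binding)
labor: 201/212 (slack 11)
feedstock: 207/207 (binding)
By complementary slackness, a constraint with positive slack has shadow price 0 → labor.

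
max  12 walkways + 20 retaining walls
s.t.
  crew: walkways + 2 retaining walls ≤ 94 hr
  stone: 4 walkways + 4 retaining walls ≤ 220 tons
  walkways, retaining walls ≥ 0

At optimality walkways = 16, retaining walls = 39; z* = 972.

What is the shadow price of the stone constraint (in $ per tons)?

1

At the optimum: crew uses 94 of 94 (binding); stone uses 220 of 220 (binding).
The binding rows give the dual system: 1·y_crew + 4·y_stone = 12 and 2·y_crew + 4·y_stone = 20.
This yields shadow prices y_crew = 8, y_stone = 1.
Shadow price of stone = 1.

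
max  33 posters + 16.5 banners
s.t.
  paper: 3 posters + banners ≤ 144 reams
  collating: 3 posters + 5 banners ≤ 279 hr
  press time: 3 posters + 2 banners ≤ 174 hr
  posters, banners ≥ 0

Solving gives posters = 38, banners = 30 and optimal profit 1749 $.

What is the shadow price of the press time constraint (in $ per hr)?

At the optimum: paper uses 144 of 144 (binding); collating uses 264 of 279 (slack = 15); press time uses 174 of 174 (binding).
Slack constraints have shadow price 0 (complementary slackness).
From A_Bᵀ y = c: 3·y_paper + 3·y_press time = 33; 1·y_paper + 2·y_press time = 16.5.
Solving: y_paper = 5.5, y_press time = 5.5.
Shadow price of press time = 5.5.

5.5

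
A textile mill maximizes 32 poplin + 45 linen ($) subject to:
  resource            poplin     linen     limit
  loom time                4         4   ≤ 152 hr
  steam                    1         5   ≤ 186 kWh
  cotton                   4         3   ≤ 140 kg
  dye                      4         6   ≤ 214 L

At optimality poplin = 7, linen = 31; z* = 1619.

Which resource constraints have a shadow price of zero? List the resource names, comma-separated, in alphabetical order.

cotton, steam

loom time: 152/152 (binding)
steam: 162/186 (slack 24)
cotton: 121/140 (slack 19)
dye: 214/214 (binding)
By complementary slackness, a constraint with positive slack has shadow price 0 → cotton, steam.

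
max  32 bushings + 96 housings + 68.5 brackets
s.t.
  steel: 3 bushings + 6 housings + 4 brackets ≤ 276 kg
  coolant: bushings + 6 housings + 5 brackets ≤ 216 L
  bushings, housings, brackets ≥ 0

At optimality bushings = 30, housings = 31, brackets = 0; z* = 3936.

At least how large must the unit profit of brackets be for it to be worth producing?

72

Check each constraint at x*: steel 276/276 (tight); coolant 216/216 (tight).
From A_Bᵀ y = c: 3·y_steel + 1·y_coolant = 32; 6·y_steel + 6·y_coolant = 96.
This yields shadow prices y_steel = 8, y_coolant = 8.
brackets enters the basis when its profit ≥ yᵀa₃ = 8·4 + 8·5 = 72.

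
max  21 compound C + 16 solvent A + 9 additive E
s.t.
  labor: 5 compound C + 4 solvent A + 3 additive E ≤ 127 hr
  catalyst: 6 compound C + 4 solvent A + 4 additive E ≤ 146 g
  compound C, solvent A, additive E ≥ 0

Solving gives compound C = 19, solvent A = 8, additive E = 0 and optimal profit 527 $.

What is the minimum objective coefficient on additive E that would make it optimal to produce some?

13

Check each constraint at x*: labor 127/127 (tight); catalyst 146/146 (tight).
Dual feasibility on the basic columns requires 5·y_labor + 6·y_catalyst = 21, 4·y_labor + 4·y_catalyst = 16.
→ y_labor = 3 and y_catalyst = 1.
additive E enters the basis when its profit ≥ yᵀa₃ = 3·3 + 1·4 = 13.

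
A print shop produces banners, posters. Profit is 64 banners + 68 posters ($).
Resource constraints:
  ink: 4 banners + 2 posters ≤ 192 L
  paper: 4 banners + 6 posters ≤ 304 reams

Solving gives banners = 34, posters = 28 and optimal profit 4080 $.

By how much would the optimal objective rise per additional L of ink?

7

Both ink and paper are binding at x*.
Dual feasibility on the basic columns requires 4·y_ink + 4·y_paper = 64, 2·y_ink + 6·y_paper = 68.
This yields shadow prices y_ink = 7, y_paper = 9.
Shadow price of ink = 7.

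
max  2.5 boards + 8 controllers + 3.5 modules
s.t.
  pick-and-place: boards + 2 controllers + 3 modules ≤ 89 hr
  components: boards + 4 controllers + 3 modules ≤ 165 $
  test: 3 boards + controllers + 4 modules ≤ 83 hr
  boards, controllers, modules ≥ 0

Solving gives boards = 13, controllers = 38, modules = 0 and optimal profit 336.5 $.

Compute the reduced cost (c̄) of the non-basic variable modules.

Binding: pick-and-place and components. Non-binding: test (6 unused).
Slack constraints have shadow price 0 (complementary slackness).
The binding rows give the dual system: 1·y_pick-and-place + 1·y_components = 2.5 and 2·y_pick-and-place + 4·y_components = 8.
This yields shadow prices y_pick-and-place = 1, y_components = 1.5.
Reduced cost of modules: c₃ − yᵀa₃ = 3.5 − (1·3 + 1.5·3) = 3.5 − 7.5 = -4.

-4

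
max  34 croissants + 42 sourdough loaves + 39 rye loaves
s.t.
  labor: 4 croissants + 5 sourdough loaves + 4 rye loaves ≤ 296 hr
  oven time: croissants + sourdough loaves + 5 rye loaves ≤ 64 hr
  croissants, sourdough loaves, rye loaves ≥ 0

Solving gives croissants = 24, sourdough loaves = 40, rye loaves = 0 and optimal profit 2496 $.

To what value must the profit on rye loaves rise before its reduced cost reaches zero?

42

At the optimum: labor uses 296 of 296 (binding); oven time uses 64 of 64 (binding).
The binding rows give the dual system: 4·y_labor + 1·y_oven time = 34 and 5·y_labor + 1·y_oven time = 42.
Solving: y_labor = 8, y_oven time = 2.
rye loaves enters the basis when its profit ≥ yᵀa₃ = 8·4 + 2·5 = 42.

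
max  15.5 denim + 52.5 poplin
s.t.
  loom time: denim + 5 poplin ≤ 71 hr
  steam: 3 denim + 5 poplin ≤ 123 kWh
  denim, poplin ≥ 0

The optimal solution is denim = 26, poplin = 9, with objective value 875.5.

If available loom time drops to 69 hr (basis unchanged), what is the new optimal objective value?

Both loom time and steam are binding at x*.
The binding rows give the dual system: 1·y_loom time + 3·y_steam = 15.5 and 5·y_loom time + 5·y_steam = 52.5.
→ y_loom time = 8 and y_steam = 2.5.
Δz = y_loom time·Δb = 8 × (-2) = -16, so new z* = 875.5 − 16 = 859.5.

859.5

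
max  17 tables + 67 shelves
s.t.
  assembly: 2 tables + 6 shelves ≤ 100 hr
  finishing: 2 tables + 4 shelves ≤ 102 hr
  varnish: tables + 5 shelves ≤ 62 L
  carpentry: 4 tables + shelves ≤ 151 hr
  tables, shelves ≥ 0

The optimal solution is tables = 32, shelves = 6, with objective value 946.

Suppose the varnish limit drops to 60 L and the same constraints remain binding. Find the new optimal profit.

930

At the optimum: assembly uses 100 of 100 (binding); finishing uses 88 of 102 (slack = 14); varnish uses 62 of 62 (binding); carpentry uses 134 of 151 (slack = 17).
By complementary slackness, y = 0 for the non-binding constraints.
Dual feasibility on the basic columns requires 2·y_assembly + 1·y_varnish = 17, 6·y_assembly + 5·y_varnish = 67.
Solving: y_assembly = 4.5, y_varnish = 8.
Δz = y_varnish·Δb = 8 × (-2) = -16, so new z* = 946 − 16 = 930.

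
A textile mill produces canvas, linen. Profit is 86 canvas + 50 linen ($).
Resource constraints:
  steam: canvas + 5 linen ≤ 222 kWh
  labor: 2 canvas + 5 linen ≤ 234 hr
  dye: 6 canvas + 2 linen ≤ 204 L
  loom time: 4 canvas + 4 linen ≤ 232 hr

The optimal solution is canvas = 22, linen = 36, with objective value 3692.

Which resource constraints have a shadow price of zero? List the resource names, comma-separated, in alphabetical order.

labor, steam

steam: 202/222 (slack 20)
labor: 224/234 (slack 10)
dye: 204/204 (binding)
loom time: 232/232 (binding)
By complementary slackness, a constraint with positive slack has shadow price 0 → labor, steam.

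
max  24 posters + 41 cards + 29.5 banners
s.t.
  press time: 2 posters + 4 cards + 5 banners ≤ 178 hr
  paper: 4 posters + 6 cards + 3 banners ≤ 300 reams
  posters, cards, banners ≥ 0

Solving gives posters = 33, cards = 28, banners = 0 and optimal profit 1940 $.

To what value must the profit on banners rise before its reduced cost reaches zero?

35.5

Check each constraint at x*: press time 178/178 (tight); paper 300/300 (tight).
The binding rows give the dual system: 2·y_press time + 4·y_paper = 24 and 4·y_press time + 6·y_paper = 41.
→ y_press time = 5 and y_paper = 3.5.
banners enters the basis when its profit ≥ yᵀa₃ = 5·5 + 3.5·3 = 35.5.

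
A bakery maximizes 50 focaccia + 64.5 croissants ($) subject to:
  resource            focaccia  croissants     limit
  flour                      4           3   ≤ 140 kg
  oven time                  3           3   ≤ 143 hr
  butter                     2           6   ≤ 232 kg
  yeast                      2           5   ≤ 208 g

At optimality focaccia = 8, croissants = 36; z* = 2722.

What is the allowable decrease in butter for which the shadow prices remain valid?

162

Binding constraints: flour, butter. The basis is B = [[4,3],[2,6]] with det 18.
Per unit decrease in butter, x* moves by d = (0.1667, -0.2222).
The basis stays optimal until croissants reaches 0; allowable decrease = 162 kg.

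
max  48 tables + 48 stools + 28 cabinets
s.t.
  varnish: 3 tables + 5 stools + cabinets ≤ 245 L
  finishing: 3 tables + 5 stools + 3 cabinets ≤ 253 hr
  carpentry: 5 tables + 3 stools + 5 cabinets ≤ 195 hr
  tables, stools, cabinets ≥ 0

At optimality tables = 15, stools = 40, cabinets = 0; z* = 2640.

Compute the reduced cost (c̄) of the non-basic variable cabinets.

Check each constraint at x*: varnish 245/245 (tight); finishing 245/253 (slack 8); carpentry 195/195 (tight).
By complementary slackness, y = 0 for the non-binding constraint.
The binding rows give the dual system: 3·y_varnish + 5·y_carpentry = 48 and 5·y_varnish + 3·y_carpentry = 48.
Solving: y_varnish = 6, y_carpentry = 6.
Reduced cost of cabinets: c₃ − yᵀa₃ = 28 − (6·1 + 6·5) = 28 − 36 = -8.

-8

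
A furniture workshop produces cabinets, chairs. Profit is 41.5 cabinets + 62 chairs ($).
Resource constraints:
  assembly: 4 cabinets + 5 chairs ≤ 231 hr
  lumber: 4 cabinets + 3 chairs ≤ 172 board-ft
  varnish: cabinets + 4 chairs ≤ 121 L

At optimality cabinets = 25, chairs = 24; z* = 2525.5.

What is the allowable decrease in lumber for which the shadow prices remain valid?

81.25

Binding constraints: lumber, varnish. The basis is B = [[4,3],[1,4]] with det 13.
Per unit decrease in lumber, x* moves by d = (-0.3077, 0.0769).
The basis stays optimal until cabinets reaches 0; allowable decrease = 81.25 board-ft.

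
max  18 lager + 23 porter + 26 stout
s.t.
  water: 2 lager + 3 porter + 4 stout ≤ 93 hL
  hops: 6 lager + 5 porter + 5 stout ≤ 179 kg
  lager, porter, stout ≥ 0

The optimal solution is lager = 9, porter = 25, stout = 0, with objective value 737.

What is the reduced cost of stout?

-3

At the optimum: water uses 93 of 93 (binding); hops uses 179 of 179 (binding).
Dual feasibility on the basic columns requires 2·y_water + 6·y_hops = 18, 3·y_water + 5·y_hops = 23.
Solving: y_water = 6, y_hops = 1.
Reduced cost of stout: c₃ − yᵀa₃ = 26 − (6·4 + 1·5) = 26 − 29 = -3.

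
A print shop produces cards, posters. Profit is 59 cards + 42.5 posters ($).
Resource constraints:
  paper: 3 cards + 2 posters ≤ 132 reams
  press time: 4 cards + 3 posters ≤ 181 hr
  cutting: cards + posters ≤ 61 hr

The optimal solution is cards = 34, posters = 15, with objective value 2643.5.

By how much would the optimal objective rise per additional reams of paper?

Check each constraint at x*: paper 132/132 (tight); press time 181/181 (tight); cutting 49/61 (slack 12).
By complementary slackness, y = 0 for the non-binding constraint.
Dual feasibility on the basic columns requires 3·y_paper + 4·y_press time = 59, 2·y_paper + 3·y_press time = 42.5.
This yields shadow prices y_paper = 7, y_press time = 9.5.
Shadow price of paper = 7.

7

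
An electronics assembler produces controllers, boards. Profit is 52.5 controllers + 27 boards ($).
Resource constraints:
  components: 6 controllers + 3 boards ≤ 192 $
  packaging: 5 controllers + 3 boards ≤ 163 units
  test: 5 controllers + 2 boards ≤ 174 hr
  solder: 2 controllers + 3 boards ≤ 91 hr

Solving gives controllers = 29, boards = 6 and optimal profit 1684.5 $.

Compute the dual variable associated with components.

Check each constraint at x*: components 192/192 (tight); packaging 163/163 (tight); test 157/174 (slack 17); solder 76/91 (slack 15).
Since test, solder are not tight, their duals are 0.
The binding rows give the dual system: 6·y_components + 5·y_packaging = 52.5 and 3·y_components + 3·y_packaging = 27.
This yields shadow prices y_components = 7.5, y_packaging = 1.5.
Shadow price of components = 7.5.

7.5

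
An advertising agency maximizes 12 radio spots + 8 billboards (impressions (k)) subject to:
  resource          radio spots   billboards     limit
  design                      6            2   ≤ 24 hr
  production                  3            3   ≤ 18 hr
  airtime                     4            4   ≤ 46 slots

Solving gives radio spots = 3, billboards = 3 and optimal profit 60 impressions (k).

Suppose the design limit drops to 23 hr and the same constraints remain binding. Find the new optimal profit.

At the optimum: design uses 24 of 24 (binding); production uses 18 of 18 (binding); airtime uses 24 of 46 (slack = 22).
By complementary slackness, y = 0 for the non-binding constraint.
The binding rows give the dual system: 6·y_design + 3·y_production = 12 and 2·y_design + 3·y_production = 8.
Solving: y_design = 1, y_production = 2.
Δz = y_design·Δb = 1 × (-1) = -1, so new z* = 60 − 1 = 59.

59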